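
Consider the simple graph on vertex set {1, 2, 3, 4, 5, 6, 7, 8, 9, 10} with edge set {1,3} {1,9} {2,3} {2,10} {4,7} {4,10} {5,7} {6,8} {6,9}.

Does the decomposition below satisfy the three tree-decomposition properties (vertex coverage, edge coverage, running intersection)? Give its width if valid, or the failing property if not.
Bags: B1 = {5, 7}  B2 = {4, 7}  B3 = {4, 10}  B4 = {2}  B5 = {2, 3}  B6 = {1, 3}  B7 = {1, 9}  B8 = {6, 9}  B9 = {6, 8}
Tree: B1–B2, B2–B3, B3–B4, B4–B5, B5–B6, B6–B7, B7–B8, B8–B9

A tree decomposition must satisfy three properties: every vertex lies in some bag; for every edge, both endpoints lie together in some bag; and for every vertex, the bags containing it form a connected subtree. Here edge (10,2) lies in no bag, so the decomposition is invalid.

No — edge (10,2) lies in no bag.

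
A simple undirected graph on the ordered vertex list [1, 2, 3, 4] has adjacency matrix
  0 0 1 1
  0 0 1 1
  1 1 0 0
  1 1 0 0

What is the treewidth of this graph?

A width-2 tree decomposition is:
Bags: B1 = {2, 3, 4}  B2 = {1, 3, 4}
Tree: B1–B2
The largest bag has 3 vertices, giving width 2; this decomposition certifies tw(G) ≤ 2. Since 4–2–3–1–4 is a cycle in G, G is not acyclic. Forests are exactly the graphs of treewidth ≤ 1, so tw(G) ≥ 2. Combining the bounds, tw(G) = 2.

2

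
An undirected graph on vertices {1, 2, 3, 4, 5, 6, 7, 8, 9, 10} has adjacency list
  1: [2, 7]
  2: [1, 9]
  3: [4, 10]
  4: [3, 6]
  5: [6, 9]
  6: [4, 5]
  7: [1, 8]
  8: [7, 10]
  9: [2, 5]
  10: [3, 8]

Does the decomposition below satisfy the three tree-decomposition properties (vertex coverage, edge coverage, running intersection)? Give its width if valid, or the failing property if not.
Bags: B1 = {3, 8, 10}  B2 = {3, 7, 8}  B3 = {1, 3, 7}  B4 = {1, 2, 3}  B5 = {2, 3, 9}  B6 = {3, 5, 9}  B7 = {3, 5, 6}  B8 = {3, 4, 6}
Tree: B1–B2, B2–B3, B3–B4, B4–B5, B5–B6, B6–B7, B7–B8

Every vertex of G appears in some bag (union = {1, 2, 3, 4, 5, 6, 7, 8, 9, 10}); every edge is covered by a bag; and for each vertex v the set of bags containing v is connected in the bag tree. The decomposition is therefore valid. The largest bag has 3 vertices, so the width is 2.

Yes; width 2.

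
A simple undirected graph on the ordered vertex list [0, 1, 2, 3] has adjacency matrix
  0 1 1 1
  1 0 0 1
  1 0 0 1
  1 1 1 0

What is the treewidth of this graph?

2

A width-2 tree decomposition is:
Bags: B1 = {0, 2, 3}  B2 = {0, 1, 3}
Tree: B1–B2
The largest bag has 3 vertices, giving width 2; this decomposition certifies tw(G) ≤ 2. Conversely, {0, 1, 3} is a clique of size 3, and the vertices of any clique must share a bag in every tree decomposition; so some bag has ≥ 3 vertices and tw(G) ≥ 2. The upper and lower bounds meet at 2, so that is the treewidth.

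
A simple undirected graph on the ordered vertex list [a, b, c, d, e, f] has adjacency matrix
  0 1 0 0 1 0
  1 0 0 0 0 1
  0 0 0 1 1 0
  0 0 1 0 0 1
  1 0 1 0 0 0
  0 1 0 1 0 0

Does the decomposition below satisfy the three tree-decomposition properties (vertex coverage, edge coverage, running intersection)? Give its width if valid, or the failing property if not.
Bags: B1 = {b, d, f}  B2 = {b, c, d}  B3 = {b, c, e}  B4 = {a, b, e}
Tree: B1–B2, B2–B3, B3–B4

Every vertex of G appears in some bag (union = {a, b, c, d, e, f}); every edge is covered by a bag; and for each vertex v the set of bags containing v is connected in the bag tree. The decomposition is therefore valid. The largest bag has 3 vertices, so the width is 2.

Yes; width 2.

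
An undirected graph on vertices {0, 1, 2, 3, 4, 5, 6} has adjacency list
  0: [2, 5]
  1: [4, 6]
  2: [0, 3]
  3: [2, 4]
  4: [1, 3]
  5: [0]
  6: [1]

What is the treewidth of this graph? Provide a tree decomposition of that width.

The largest bag has 2 vertices, giving width 1; this decomposition certifies tw(G) ≤ 1. G has an edge, so its treewidth is at least 1. Combining the bounds, tw(G) = 1.

Treewidth 1.
One such decomposition:
Bags: B1 = {0, 5}  B2 = {0, 2}  B3 = {2, 3}  B4 = {3, 4}  B5 = {1, 4}  B6 = {1, 6}
Tree: B1–B2, B2–B3, B3–B4, B4–B5, B5–B6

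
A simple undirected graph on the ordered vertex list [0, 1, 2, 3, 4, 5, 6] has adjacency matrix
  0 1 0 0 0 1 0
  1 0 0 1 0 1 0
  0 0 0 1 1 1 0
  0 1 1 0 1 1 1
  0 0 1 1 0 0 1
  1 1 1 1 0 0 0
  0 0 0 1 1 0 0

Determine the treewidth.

2

A width-2 tree decomposition is:
Bags: B1 = {2, 3, 4}  B2 = {3, 4, 6}  B3 = {2, 3, 5}  B4 = {1, 3, 5}  B5 = {0, 1, 5}
Tree: B1–B2, B1–B3, B3–B4, B4–B5
The largest bag has 3 vertices, giving width 2; this decomposition certifies tw(G) ≤ 2. For the lower bound, the 3 vertices {0, 1, 5} are pairwise adjacent, and any tree decomposition puts a clique entirely inside one bag — forcing width ≥ 2. Combining the bounds, tw(G) = 2.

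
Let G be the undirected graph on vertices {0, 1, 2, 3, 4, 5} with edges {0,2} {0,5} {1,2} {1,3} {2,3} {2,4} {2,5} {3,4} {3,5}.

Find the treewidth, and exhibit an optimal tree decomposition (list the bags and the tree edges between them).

Treewidth 2.
Bags: B1 = {2, 3, 5}  B2 = {0, 2, 5}  B3 = {1, 2, 3}  B4 = {2, 3, 4}
Tree: B1–B2, B1–B3, B1–B4

The largest bag has 3 vertices, giving width 2; this decomposition certifies tw(G) ≤ 2. Conversely, {0, 2, 5} is a clique of size 3, and the vertices of any clique must share a bag in every tree decomposition; so some bag has ≥ 3 vertices and tw(G) ≥ 2. Hence tw(G) = 2 exactly.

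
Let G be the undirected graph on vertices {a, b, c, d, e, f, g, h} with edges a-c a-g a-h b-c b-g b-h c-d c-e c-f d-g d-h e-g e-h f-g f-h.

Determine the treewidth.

A width-3 tree decomposition is:
Bags: B1 = {c, d, g, h}  B2 = {c, f, g, h}  B3 = {a, c, g, h}  B4 = {b, c, g, h}  B5 = {c, e, g, h}
Tree: B1–B2, B2–B3, B3–B4, B4–B5
Each bag holds 4 vertices, so the decomposition has width 3, which upper-bounds the treewidth. For the lower bound: the 4 vertex sets {d,h}, {f,g}, {c}, {a} are disjoint, each induces a connected subgraph, and every pair is joined by at least one edge of G. Contracting each set to a single vertex therefore yields K_{4} as a minor, and since treewidth is minor-monotone, tw(G) ≥ tw(K_{4}) = 3. The upper and lower bounds meet at 3, so that is the treewidth.

3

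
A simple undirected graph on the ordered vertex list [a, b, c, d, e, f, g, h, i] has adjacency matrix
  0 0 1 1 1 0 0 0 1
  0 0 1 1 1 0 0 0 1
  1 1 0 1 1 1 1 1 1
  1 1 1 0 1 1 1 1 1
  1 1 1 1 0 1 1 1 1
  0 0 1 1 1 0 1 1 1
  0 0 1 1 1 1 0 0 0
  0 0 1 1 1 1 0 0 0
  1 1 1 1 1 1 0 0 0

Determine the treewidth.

A width-4 tree decomposition is:
Bags: B1 = {c, d, e, f, h}  B2 = {c, d, e, f, g}  B3 = {c, d, e, f, i}  B4 = {a, c, d, e, i}  B5 = {b, c, d, e, i}
Tree: B1–B2, B2–B3, B3–B4, B4–B5
Every bag has size at most 5, so the width is 5 − 1 = 4 and tw(G) ≤ 4. On the other hand G contains the 5-clique {a, c, d, e, i}. A clique must lie in a single bag of any decomposition, so no decomposition can have width below 4. The upper and lower bounds meet at 4, so that is the treewidth.

4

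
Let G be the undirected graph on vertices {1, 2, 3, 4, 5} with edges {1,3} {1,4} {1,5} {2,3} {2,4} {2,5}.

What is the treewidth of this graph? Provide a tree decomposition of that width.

Treewidth 2.
One optimal decomposition is:
Bags: B1 = {1, 2, 4}  B2 = {1, 2, 3}  B3 = {1, 2, 5}
Tree: B1–B2, B2–B3

The largest bag has 3 vertices, giving width 2; this decomposition certifies tw(G) ≤ 2. For the lower bound, G contains the cycle 1–4–2–3–1, so G is not a forest; only forests have treewidth ≤ 1, hence tw(G) ≥ 2. Combining the bounds, tw(G) = 2.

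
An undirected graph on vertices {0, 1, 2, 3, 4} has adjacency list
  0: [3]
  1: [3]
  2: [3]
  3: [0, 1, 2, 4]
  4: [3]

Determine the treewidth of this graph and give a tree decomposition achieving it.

Every bag has size at most 2, so the width is 2 − 1 = 1 and tw(G) ≤ 1. Any graph with an edge has treewidth ≥ 1, and G has the edge 2–3. The upper and lower bounds meet at 1, so that is the treewidth.

Treewidth 1.
Bags: B1 = {2, 3}  B2 = {0, 3}  B3 = {3, 4}  B4 = {1, 3}
Tree: B1–B2, B1–B3, B1–B4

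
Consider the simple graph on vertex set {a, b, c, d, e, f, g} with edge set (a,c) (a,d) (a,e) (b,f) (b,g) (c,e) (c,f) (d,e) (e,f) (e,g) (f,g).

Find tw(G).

A width-2 tree decomposition is:
Bags: B1 = {e, f, g}  B2 = {c, e, f}  B3 = {a, c, e}  B4 = {b, f, g}  B5 = {a, d, e}
Tree: B1–B2, B2–B3, B1–B4, B3–B5
The largest bag has 3 vertices, giving width 2; this decomposition certifies tw(G) ≤ 2. Conversely, {a, d, e} is a clique of size 3, and the vertices of any clique must share a bag in every tree decomposition; so some bag has ≥ 3 vertices and tw(G) ≥ 2. Therefore the treewidth is 2.

2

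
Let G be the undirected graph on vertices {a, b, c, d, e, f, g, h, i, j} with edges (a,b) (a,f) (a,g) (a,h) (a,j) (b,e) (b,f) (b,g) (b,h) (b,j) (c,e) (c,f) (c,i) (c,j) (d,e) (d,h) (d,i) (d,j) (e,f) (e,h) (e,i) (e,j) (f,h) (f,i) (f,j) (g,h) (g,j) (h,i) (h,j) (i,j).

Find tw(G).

A width-4 tree decomposition is:
Bags: B1 = {b, e, f, h, j}  B2 = {a, b, f, h, j}  B3 = {a, b, g, h, j}  B4 = {e, f, h, i, j}  B5 = {d, e, h, i, j}  B6 = {c, e, f, i, j}
Tree: B1–B2, B2–B3, B1–B4, B4–B5, B4–B6
The largest bag has 5 vertices, giving width 4; this decomposition certifies tw(G) ≤ 4. On the other hand G contains the 5-clique {d, e, h, i, j}. A clique must lie in a single bag of any decomposition, so no decomposition can have width below 4. Therefore the treewidth is 4.

4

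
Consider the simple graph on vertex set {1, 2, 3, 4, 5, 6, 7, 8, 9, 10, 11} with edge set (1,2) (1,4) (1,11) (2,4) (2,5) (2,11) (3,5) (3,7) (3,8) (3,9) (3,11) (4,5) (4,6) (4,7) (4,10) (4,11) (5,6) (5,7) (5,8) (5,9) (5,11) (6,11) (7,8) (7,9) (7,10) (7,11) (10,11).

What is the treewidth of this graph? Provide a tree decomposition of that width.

Each bag holds 4 vertices, so the decomposition has width 3, which upper-bounds the treewidth. Conversely, {1, 2, 4, 11} is a clique of size 4, and the vertices of any clique must share a bag in every tree decomposition; so some bag has ≥ 4 vertices and tw(G) ≥ 3. Combining the bounds, tw(G) = 3.

Treewidth 3.
Bags: B1 = {4, 5, 7, 11}  B2 = {2, 4, 5, 11}  B3 = {4, 5, 6, 11}  B4 = {3, 5, 7, 11}  B5 = {1, 2, 4, 11}  B6 = {4, 7, 10, 11}  B7 = {3, 5, 7, 9}  B8 = {3, 5, 7, 8}
Tree: B1–B2, B2–B3, B1–B4, B2–B5, B1–B6, B4–B7, B4–B8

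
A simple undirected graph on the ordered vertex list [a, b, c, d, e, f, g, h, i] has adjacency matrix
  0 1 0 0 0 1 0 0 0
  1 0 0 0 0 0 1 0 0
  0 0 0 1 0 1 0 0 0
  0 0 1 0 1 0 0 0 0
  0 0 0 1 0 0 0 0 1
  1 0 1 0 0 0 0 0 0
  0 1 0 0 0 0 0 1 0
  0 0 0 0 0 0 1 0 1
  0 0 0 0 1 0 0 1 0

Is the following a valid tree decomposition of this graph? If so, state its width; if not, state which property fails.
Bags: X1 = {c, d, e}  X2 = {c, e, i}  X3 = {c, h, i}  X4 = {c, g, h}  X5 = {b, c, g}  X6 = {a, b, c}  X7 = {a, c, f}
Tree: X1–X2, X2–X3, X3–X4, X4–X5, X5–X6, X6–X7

Yes; width 2.

Every vertex of G appears in some bag (union = {a, b, c, d, e, f, g, h, i}); every edge is covered by a bag; and for each vertex v the set of bags containing v is connected in the bag tree. The decomposition is therefore valid. The largest bag has 3 vertices, so the width is 2.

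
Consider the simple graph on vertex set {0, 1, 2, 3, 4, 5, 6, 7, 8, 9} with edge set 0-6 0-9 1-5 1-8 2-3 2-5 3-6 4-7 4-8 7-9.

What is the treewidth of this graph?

2

A width-2 tree decomposition is:
Bags: B1 = {0, 3, 6}  B2 = {0, 3, 9}  B3 = {3, 7, 9}  B4 = {3, 4, 7}  B5 = {3, 4, 8}  B6 = {1, 3, 8}  B7 = {1, 3, 5}  B8 = {2, 3, 5}
Tree: B1–B2, B2–B3, B3–B4, B4–B5, B5–B6, B6–B7, B7–B8
Each bag holds 3 vertices, so the decomposition has width 2, which upper-bounds the treewidth. Since 3–6–0–9–7–4–8–1–5–2–3 is a cycle in G, G is not acyclic. Forests are exactly the graphs of treewidth ≤ 1, so tw(G) ≥ 2. The upper and lower bounds meet at 2, so that is the treewidth.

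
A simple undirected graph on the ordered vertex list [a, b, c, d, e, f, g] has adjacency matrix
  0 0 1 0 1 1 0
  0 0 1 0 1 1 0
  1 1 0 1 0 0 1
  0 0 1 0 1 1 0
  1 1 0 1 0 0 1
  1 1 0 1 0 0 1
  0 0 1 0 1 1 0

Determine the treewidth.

3

A width-3 tree decomposition is:
Bags: B1 = {b, c, e, f}  B2 = {c, e, f, g}  B3 = {c, d, e, f}  B4 = {a, c, e, f}
Tree: B1–B2, B2–B3, B3–B4
Each bag holds 4 vertices, so the decomposition has width 3, which upper-bounds the treewidth. For the lower bound: the 4 vertex sets {b,e}, {f,g}, {c}, {d} are disjoint, each induces a connected subgraph, and every pair is joined by at least one edge of G. Contracting each set to a single vertex therefore yields K_{4} as a minor, and since treewidth is minor-monotone, tw(G) ≥ tw(K_{4}) = 3. The upper and lower bounds meet at 3, so that is the treewidth.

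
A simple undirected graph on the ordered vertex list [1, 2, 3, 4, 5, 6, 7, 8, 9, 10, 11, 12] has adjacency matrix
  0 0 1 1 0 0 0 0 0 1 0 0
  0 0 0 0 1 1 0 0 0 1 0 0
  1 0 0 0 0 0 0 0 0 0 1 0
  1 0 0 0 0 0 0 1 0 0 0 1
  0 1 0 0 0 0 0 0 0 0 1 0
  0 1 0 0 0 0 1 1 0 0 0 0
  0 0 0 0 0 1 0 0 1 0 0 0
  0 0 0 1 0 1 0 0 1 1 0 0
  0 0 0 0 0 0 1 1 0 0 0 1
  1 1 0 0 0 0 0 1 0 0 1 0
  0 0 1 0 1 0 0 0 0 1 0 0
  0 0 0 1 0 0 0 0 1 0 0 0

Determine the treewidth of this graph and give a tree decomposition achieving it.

The largest bag has 4 vertices, giving width 3; this decomposition certifies tw(G) ≤ 3. For the lower bound: the 4 vertex sets {7,9,12}, {4}, {8}, {1,2,6,10} are disjoint, each induces a connected subgraph, and every pair is joined by at least one edge of G. Contracting each set to a single vertex therefore yields K_{4} as a minor, and since treewidth is minor-monotone, tw(G) ≥ tw(K_{4}) = 3. The upper and lower bounds meet at 3, so that is the treewidth.

Treewidth 3.
One optimal decomposition is:
Bags: B1 = {4, 7, 9, 12}  B2 = {4, 7, 8, 9}  B3 = {4, 6, 7, 8}  B4 = {1, 4, 6, 8}  B5 = {1, 6, 8, 10}  B6 = {1, 2, 6, 10}  B7 = {1, 2, 3, 10}  B8 = {2, 3, 10, 11}  B9 = {2, 3, 5, 11}
Tree: B1–B2, B2–B3, B3–B4, B4–B5, B5–B6, B6–B7, B7–B8, B8–B9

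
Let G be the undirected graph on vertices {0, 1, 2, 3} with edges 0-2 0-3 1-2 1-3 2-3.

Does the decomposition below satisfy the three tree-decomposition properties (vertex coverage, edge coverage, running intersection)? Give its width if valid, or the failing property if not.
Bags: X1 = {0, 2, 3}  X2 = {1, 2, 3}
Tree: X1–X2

Yes; width 2.

Checking the three conditions: (i) the bags cover all of {0, 1, 2, 3}; (ii) for each edge, some bag contains both endpoints; (iii) the bags containing any fixed vertex form a subtree. All hold, so the decomposition is valid with width 3 − 1 = 2.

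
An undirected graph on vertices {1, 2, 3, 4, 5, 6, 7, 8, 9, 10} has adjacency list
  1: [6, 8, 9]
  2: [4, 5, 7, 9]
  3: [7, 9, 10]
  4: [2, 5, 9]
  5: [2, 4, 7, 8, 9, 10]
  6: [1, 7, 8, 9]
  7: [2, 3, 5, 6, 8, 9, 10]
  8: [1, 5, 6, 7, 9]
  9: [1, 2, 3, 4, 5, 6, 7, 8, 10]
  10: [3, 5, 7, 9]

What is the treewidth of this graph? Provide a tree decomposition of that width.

Each bag holds 4 vertices, so the decomposition has width 3, which upper-bounds the treewidth. On the other hand G contains the 4-clique {1, 6, 8, 9}. A clique must lie in a single bag of any decomposition, so no decomposition can have width below 3. Combining the bounds, tw(G) = 3.

Treewidth 3.
One optimal decomposition is:
Bags: B1 = {5, 7, 8, 9}  B2 = {5, 7, 9, 10}  B3 = {2, 5, 7, 9}  B4 = {3, 7, 9, 10}  B5 = {6, 7, 8, 9}  B6 = {2, 4, 5, 9}  B7 = {1, 6, 8, 9}
Tree: B1–B2, B2–B3, B2–B4, B1–B5, B3–B6, B5–B7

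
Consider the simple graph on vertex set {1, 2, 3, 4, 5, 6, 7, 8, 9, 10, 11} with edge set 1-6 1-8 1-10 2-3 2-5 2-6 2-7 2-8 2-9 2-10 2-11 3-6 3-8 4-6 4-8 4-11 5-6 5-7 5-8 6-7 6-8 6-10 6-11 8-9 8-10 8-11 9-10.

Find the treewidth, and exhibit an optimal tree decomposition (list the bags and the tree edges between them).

Treewidth 3.
One such decomposition:
Bags: B1 = {2, 6, 8, 10}  B2 = {2, 3, 6, 8}  B3 = {2, 6, 8, 11}  B4 = {2, 8, 9, 10}  B5 = {4, 6, 8, 11}  B6 = {1, 6, 8, 10}  B7 = {2, 5, 6, 8}  B8 = {2, 5, 6, 7}
Tree: B1–B2, B2–B3, B1–B4, B3–B5, B1–B6, B3–B7, B7–B8

Each bag holds 4 vertices, so the decomposition has width 3, which upper-bounds the treewidth. For the lower bound, the 4 vertices {2, 8, 9, 10} are pairwise adjacent, and any tree decomposition puts a clique entirely inside one bag — forcing width ≥ 3. Therefore the treewidth is 3.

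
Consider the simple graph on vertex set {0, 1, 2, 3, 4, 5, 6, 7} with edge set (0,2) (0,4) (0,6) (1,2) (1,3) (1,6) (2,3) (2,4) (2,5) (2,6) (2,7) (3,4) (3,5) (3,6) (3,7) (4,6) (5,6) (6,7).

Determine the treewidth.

3

A width-3 tree decomposition is:
Bags: B1 = {2, 3, 4, 6}  B2 = {1, 2, 3, 6}  B3 = {2, 3, 6, 7}  B4 = {0, 2, 4, 6}  B5 = {2, 3, 5, 6}
Tree: B1–B2, B1–B3, B1–B4, B1–B5
Every bag has size at most 4, so the width is 4 − 1 = 3 and tw(G) ≤ 3. For the lower bound, the 4 vertices {0, 2, 4, 6} are pairwise adjacent, and any tree decomposition puts a clique entirely inside one bag — forcing width ≥ 3. Combining the bounds, tw(G) = 3.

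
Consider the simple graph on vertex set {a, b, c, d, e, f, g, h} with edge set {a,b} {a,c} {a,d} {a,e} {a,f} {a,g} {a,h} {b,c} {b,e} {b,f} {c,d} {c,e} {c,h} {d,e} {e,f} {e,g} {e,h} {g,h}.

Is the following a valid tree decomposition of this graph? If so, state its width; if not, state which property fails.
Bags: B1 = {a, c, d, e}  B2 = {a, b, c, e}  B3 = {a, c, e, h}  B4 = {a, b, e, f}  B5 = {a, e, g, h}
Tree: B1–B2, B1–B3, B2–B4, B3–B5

Yes; width 3.

Every vertex of G appears in some bag (union = {a, b, c, d, e, f, g, h}); every edge is covered by a bag; and for each vertex v the set of bags containing v is connected in the bag tree. The decomposition is therefore valid. The largest bag has 4 vertices, so the width is 3.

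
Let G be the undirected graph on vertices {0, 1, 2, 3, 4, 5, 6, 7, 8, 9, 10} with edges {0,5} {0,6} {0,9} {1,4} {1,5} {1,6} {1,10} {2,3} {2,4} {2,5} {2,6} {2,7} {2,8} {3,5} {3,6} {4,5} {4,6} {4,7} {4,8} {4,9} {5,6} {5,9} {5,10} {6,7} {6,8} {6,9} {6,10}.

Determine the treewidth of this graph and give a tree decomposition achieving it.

Each bag holds 4 vertices, so the decomposition has width 3, which upper-bounds the treewidth. For the lower bound, the 4 vertices {2, 4, 6, 8} are pairwise adjacent, and any tree decomposition puts a clique entirely inside one bag — forcing width ≥ 3. Therefore the treewidth is 3.

Treewidth 3.
One such decomposition:
Bags: B1 = {2, 3, 5, 6}  B2 = {2, 4, 5, 6}  B3 = {4, 5, 6, 9}  B4 = {0, 5, 6, 9}  B5 = {2, 4, 6, 8}  B6 = {2, 4, 6, 7}  B7 = {1, 4, 5, 6}  B8 = {1, 5, 6, 10}
Tree: B1–B2, B2–B3, B3–B4, B2–B5, B5–B6, B3–B7, B7–B8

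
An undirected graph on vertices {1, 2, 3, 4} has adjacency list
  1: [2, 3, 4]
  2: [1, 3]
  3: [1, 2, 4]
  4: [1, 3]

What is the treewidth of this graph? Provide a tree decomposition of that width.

Every bag has size at most 3, so the width is 3 − 1 = 2 and tw(G) ≤ 2. On the other hand G contains the 3-clique {1, 2, 3}. A clique must lie in a single bag of any decomposition, so no decomposition can have width below 2. The upper and lower bounds meet at 2, so that is the treewidth.

Treewidth 2.
One such decomposition:
Bags: B1 = {1, 3, 4}  B2 = {1, 2, 3}
Tree: B1–B2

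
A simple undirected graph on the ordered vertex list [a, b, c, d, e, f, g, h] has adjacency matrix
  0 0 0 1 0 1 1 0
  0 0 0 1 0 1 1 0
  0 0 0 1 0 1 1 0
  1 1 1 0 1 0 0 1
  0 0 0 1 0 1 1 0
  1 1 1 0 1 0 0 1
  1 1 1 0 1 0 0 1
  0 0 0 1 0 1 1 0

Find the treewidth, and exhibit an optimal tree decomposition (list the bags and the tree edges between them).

Treewidth 3.
One optimal decomposition is:
Bags: B1 = {a, d, f, g}  B2 = {b, d, f, g}  B3 = {d, f, g, h}  B4 = {d, e, f, g}  B5 = {c, d, f, g}
Tree: B1–B2, B2–B3, B3–B4, B4–B5

Every bag has size at most 4, so the width is 4 − 1 = 3 and tw(G) ≤ 3. For the lower bound: the 4 vertex sets {a,g}, {b,f}, {d}, {h} are disjoint, each induces a connected subgraph, and every pair is joined by at least one edge of G. Contracting each set to a single vertex therefore yields K_{4} as a minor, and since treewidth is minor-monotone, tw(G) ≥ tw(K_{4}) = 3. Combining the bounds, tw(G) = 3.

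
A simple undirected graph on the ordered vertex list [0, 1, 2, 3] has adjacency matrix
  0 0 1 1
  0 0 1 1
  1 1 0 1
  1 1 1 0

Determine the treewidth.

A width-2 tree decomposition is:
Bags: B1 = {0, 2, 3}  B2 = {1, 2, 3}
Tree: B1–B2
Every bag has size at most 3, so the width is 3 − 1 = 2 and tw(G) ≤ 2. For the lower bound, the 3 vertices {0, 2, 3} are pairwise adjacent, and any tree decomposition puts a clique entirely inside one bag — forcing width ≥ 2. Hence tw(G) = 2 exactly.

2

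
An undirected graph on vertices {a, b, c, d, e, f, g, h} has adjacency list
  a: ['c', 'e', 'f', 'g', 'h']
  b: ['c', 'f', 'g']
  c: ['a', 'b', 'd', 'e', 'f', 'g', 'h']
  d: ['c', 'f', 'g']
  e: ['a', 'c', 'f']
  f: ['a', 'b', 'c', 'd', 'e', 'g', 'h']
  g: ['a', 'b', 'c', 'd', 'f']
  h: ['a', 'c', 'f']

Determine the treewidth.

3

A width-3 tree decomposition is:
Bags: B1 = {a, c, e, f}  B2 = {a, c, f, g}  B3 = {b, c, f, g}  B4 = {a, c, f, h}  B5 = {c, d, f, g}
Tree: B1–B2, B2–B3, B2–B4, B3–B5
The largest bag has 4 vertices, giving width 3; this decomposition certifies tw(G) ≤ 3. On the other hand G contains the 4-clique {c, d, f, g}. A clique must lie in a single bag of any decomposition, so no decomposition can have width below 3. The upper and lower bounds meet at 3, so that is the treewidth.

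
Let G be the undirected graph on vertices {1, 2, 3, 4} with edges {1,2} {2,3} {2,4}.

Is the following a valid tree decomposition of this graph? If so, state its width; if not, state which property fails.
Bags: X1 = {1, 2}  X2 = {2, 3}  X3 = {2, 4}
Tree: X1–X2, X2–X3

Checking the three conditions: (i) the bags cover all of {1, 2, 3, 4}; (ii) for each edge, some bag contains both endpoints; (iii) the bags containing any fixed vertex form a subtree. All hold, so the decomposition is valid with width 2 − 1 = 1.

Yes; width 1.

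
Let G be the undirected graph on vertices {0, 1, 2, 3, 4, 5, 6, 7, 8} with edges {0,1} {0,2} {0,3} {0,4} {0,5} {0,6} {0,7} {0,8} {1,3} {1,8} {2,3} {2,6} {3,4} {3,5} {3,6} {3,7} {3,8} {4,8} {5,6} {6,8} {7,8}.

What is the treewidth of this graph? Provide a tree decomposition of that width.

Every bag has size at most 4, so the width is 4 − 1 = 3 and tw(G) ≤ 3. Conversely, {0, 1, 3, 8} is a clique of size 4, and the vertices of any clique must share a bag in every tree decomposition; so some bag has ≥ 4 vertices and tw(G) ≥ 3. The upper and lower bounds meet at 3, so that is the treewidth.

Treewidth 3.
One optimal decomposition is:
Bags: B1 = {0, 3, 4, 8}  B2 = {0, 3, 6, 8}  B3 = {0, 3, 5, 6}  B4 = {0, 1, 3, 8}  B5 = {0, 3, 7, 8}  B6 = {0, 2, 3, 6}
Tree: B1–B2, B2–B3, B2–B4, B2–B5, B3–B6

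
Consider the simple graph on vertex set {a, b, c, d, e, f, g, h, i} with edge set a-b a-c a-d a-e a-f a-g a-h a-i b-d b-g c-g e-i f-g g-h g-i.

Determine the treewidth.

A width-2 tree decomposition is:
Bags: B1 = {a, b, d}  B2 = {a, b, g}  B3 = {a, c, g}  B4 = {a, g, i}  B5 = {a, e, i}  B6 = {a, f, g}  B7 = {a, g, h}
Tree: B1–B2, B2–B3, B3–B4, B4–B5, B3–B6, B6–B7
The largest bag has 3 vertices, giving width 2; this decomposition certifies tw(G) ≤ 2. For the lower bound, the 3 vertices {a, b, d} are pairwise adjacent, and any tree decomposition puts a clique entirely inside one bag — forcing width ≥ 2. The upper and lower bounds meet at 2, so that is the treewidth.

2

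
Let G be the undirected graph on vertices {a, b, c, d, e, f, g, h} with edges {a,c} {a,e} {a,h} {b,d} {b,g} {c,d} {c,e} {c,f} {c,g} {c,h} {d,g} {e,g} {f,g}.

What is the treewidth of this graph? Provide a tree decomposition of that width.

Treewidth 2.
One such decomposition:
Bags: B1 = {a, c, e}  B2 = {c, e, g}  B3 = {c, d, g}  B4 = {a, c, h}  B5 = {c, f, g}  B6 = {b, d, g}
Tree: B1–B2, B2–B3, B1–B4, B2–B5, B3–B6

Each bag holds 3 vertices, so the decomposition has width 2, which upper-bounds the treewidth. For the lower bound, the 3 vertices {c, d, g} are pairwise adjacent, and any tree decomposition puts a clique entirely inside one bag — forcing width ≥ 2. Combining the bounds, tw(G) = 2.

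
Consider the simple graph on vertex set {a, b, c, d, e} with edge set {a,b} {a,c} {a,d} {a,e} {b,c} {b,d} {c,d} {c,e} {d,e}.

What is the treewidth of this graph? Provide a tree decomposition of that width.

Treewidth 3.
One optimal decomposition is:
Bags: B1 = {a, b, c, d}  B2 = {a, c, d, e}
Tree: B1–B2

Every bag has size at most 4, so the width is 4 − 1 = 3 and tw(G) ≤ 3. Conversely, {a, c, d, e} is a clique of size 4, and the vertices of any clique must share a bag in every tree decomposition; so some bag has ≥ 4 vertices and tw(G) ≥ 3. Therefore the treewidth is 3.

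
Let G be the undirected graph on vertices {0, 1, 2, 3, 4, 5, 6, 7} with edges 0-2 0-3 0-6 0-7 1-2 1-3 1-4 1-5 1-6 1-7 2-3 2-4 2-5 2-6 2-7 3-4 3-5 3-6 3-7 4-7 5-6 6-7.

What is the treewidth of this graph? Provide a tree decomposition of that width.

Each bag holds 5 vertices, so the decomposition has width 4, which upper-bounds the treewidth. On the other hand G contains the 5-clique {0, 2, 3, 6, 7}. A clique must lie in a single bag of any decomposition, so no decomposition can have width below 4. Therefore the treewidth is 4.

Treewidth 4.
Bags: B1 = {1, 2, 3, 6, 7}  B2 = {1, 2, 3, 5, 6}  B3 = {0, 2, 3, 6, 7}  B4 = {1, 2, 3, 4, 7}
Tree: B1–B2, B1–B3, B1–B4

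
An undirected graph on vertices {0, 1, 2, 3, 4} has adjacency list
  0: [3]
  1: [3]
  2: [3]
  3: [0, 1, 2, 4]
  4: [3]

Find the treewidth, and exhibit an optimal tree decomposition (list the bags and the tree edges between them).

Every bag has size at most 2, so the width is 2 − 1 = 1 and tw(G) ≤ 1. Any graph with an edge has treewidth ≥ 1, and G has the edge 0–3. The upper and lower bounds meet at 1, so that is the treewidth.

Treewidth 1.
One such decomposition:
Bags: B1 = {0, 3}  B2 = {2, 3}  B3 = {3, 4}  B4 = {1, 3}
Tree: B1–B2, B2–B3, B3–B4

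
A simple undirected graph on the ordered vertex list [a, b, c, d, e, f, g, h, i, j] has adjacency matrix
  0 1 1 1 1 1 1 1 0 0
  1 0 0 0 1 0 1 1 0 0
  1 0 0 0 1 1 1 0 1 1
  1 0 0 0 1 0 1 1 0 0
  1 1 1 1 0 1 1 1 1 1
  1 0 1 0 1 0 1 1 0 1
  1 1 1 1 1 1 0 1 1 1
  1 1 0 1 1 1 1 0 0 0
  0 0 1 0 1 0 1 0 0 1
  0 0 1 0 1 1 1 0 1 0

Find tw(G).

A width-4 tree decomposition is:
Bags: B1 = {a, c, e, f, g}  B2 = {a, e, f, g, h}  B3 = {a, b, e, g, h}  B4 = {a, d, e, g, h}  B5 = {c, e, f, g, j}  B6 = {c, e, g, i, j}
Tree: B1–B2, B2–B3, B2–B4, B1–B5, B5–B6
Each bag holds 5 vertices, so the decomposition has width 4, which upper-bounds the treewidth. Conversely, {c, e, f, g, j} is a clique of size 5, and the vertices of any clique must share a bag in every tree decomposition; so some bag has ≥ 5 vertices and tw(G) ≥ 4. Combining the bounds, tw(G) = 4.

4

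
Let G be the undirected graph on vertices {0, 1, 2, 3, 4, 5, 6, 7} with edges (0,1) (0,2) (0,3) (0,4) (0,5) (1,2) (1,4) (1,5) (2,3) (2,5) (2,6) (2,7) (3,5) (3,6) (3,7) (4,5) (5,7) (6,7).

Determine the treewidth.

3

A width-3 tree decomposition is:
Bags: B1 = {0, 2, 3, 5}  B2 = {2, 3, 5, 7}  B3 = {0, 1, 2, 5}  B4 = {2, 3, 6, 7}  B5 = {0, 1, 4, 5}
Tree: B1–B2, B1–B3, B2–B4, B3–B5
Every bag has size at most 4, so the width is 4 − 1 = 3 and tw(G) ≤ 3. On the other hand G contains the 4-clique {0, 1, 2, 5}. A clique must lie in a single bag of any decomposition, so no decomposition can have width below 3. Hence tw(G) = 3 exactly.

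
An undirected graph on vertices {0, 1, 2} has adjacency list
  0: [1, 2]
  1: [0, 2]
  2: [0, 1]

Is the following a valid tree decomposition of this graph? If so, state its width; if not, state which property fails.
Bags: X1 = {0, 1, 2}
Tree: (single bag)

Yes; width 2.

Vertex coverage: the bags together contain {0, 1, 2}, the full vertex set. Edge coverage: each edge of G has both endpoints in at least one bag. Running intersection: for every vertex, the bags containing it form a connected subtree. All three properties hold, so this is a valid tree decomposition of width max|bag| − 1 = 2, and hence tw(G) ≤ 2.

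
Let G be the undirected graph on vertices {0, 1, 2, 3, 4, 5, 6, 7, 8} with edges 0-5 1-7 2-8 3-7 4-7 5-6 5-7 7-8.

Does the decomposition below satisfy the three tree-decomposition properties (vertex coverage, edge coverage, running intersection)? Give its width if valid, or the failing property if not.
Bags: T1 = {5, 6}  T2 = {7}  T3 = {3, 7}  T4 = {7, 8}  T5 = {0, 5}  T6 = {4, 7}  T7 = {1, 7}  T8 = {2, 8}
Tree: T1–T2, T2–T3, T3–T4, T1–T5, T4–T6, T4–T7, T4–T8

A tree decomposition must satisfy three properties: every vertex lies in some bag; for every edge, both endpoints lie together in some bag; and for every vertex, the bags containing it form a connected subtree. Here edge (5,7) lies in no bag, so the decomposition is invalid.

No — edge (5,7) lies in no bag.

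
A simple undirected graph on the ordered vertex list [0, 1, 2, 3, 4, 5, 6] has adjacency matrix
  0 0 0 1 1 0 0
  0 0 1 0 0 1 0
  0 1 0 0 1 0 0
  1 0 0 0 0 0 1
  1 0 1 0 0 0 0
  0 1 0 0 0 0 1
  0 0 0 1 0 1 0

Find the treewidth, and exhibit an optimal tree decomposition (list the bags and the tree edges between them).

Treewidth 2.
One optimal decomposition is:
Bags: B1 = {1, 2, 4}  B2 = {0, 1, 4}  B3 = {0, 1, 3}  B4 = {1, 3, 6}  B5 = {1, 5, 6}
Tree: B1–B2, B2–B3, B3–B4, B4–B5

Every bag has size at most 3, so the width is 3 − 1 = 2 and tw(G) ≤ 2. The edges 1–2–4–0–3–6–5–1 form a cycle, so G is not a tree and its treewidth is at least 2. Therefore the treewidth is 2.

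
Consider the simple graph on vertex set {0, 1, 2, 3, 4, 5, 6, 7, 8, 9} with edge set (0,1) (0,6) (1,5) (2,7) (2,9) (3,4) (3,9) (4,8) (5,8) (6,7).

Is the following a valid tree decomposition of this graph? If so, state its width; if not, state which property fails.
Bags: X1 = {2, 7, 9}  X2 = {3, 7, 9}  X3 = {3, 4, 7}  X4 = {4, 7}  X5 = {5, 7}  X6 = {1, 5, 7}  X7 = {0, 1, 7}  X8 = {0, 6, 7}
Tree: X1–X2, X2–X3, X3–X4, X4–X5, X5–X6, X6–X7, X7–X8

No — vertex 8 appears in no bag.

A tree decomposition must satisfy three properties: every vertex lies in some bag; for every edge, both endpoints lie together in some bag; and for every vertex, the bags containing it form a connected subtree. Here vertex 8 appears in no bag, so the decomposition is invalid.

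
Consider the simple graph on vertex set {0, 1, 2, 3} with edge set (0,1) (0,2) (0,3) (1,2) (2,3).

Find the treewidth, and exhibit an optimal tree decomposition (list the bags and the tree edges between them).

Every bag has size at most 3, so the width is 3 − 1 = 2 and tw(G) ≤ 2. For the lower bound, the 3 vertices {0, 1, 2} are pairwise adjacent, and any tree decomposition puts a clique entirely inside one bag — forcing width ≥ 2. Combining the bounds, tw(G) = 2.

Treewidth 2.
Bags: B1 = {0, 2, 3}  B2 = {0, 1, 2}
Tree: B1–B2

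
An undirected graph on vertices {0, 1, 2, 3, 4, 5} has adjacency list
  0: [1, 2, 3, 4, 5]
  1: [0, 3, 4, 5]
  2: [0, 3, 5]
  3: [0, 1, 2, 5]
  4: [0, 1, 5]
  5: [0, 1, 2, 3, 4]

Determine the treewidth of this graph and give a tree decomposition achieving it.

Treewidth 3.
One such decomposition:
Bags: B1 = {0, 1, 4, 5}  B2 = {0, 1, 3, 5}  B3 = {0, 2, 3, 5}
Tree: B1–B2, B2–B3

The largest bag has 4 vertices, giving width 3; this decomposition certifies tw(G) ≤ 3. Conversely, {0, 1, 3, 5} is a clique of size 4, and the vertices of any clique must share a bag in every tree decomposition; so some bag has ≥ 4 vertices and tw(G) ≥ 3. The upper and lower bounds meet at 3, so that is the treewidth.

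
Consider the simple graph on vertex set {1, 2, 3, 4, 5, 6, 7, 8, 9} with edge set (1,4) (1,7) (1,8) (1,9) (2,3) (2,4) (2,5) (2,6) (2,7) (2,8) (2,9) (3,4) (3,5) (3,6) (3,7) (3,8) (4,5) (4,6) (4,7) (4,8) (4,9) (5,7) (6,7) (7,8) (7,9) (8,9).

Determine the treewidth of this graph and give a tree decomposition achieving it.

Treewidth 4.
One such decomposition:
Bags: B1 = {2, 3, 4, 5, 7}  B2 = {2, 3, 4, 7, 8}  B3 = {2, 3, 4, 6, 7}  B4 = {2, 4, 7, 8, 9}  B5 = {1, 4, 7, 8, 9}
Tree: B1–B2, B2–B3, B2–B4, B4–B5

Every bag has size at most 5, so the width is 5 − 1 = 4 and tw(G) ≤ 4. On the other hand G contains the 5-clique {1, 4, 7, 8, 9}. A clique must lie in a single bag of any decomposition, so no decomposition can have width below 4. Hence tw(G) = 4 exactly.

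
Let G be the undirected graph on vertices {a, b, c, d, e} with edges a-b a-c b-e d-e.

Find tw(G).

1

A width-1 tree decomposition is:
Bags: B1 = {a, c}  B2 = {a, b}  B3 = {b, e}  B4 = {d, e}
Tree: B1–B2, B2–B3, B3–B4
The largest bag has 2 vertices, giving width 1; this decomposition certifies tw(G) ≤ 1. Since G has at least one edge (e.g. c–a), it is not an edgeless graph, so tw(G) ≥ 1. The upper and lower bounds meet at 1, so that is the treewidth.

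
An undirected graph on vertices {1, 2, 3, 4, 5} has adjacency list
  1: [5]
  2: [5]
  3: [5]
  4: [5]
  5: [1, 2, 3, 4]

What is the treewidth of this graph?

A width-1 tree decomposition is:
Bags: B1 = {2, 5}  B2 = {4, 5}  B3 = {3, 5}  B4 = {1, 5}
Tree: B1–B2, B1–B3, B2–B4
The largest bag has 2 vertices, giving width 1; this decomposition certifies tw(G) ≤ 1. G has an edge, so its treewidth is at least 1. The upper and lower bounds meet at 1, so that is the treewidth.

1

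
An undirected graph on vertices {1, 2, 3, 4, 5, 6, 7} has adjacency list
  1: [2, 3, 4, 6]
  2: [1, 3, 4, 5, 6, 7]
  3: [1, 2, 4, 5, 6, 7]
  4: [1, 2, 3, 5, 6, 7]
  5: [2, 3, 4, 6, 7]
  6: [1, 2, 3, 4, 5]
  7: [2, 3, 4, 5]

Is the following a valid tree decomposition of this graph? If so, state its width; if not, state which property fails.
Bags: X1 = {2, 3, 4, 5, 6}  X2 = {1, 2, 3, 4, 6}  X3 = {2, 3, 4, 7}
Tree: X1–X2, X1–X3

No — edge (5,7) lies in no bag.

A tree decomposition must satisfy three properties: every vertex lies in some bag; for every edge, both endpoints lie together in some bag; and for every vertex, the bags containing it form a connected subtree. Here edge (5,7) lies in no bag, so the decomposition is invalid.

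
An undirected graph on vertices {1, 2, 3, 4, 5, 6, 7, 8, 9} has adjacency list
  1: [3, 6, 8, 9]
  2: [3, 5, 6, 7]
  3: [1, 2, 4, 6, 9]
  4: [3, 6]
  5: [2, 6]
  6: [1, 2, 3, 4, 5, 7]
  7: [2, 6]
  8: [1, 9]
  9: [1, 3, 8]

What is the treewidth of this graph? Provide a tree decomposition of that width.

Every bag has size at most 3, so the width is 3 − 1 = 2 and tw(G) ≤ 2. Conversely, {1, 8, 9} is a clique of size 3, and the vertices of any clique must share a bag in every tree decomposition; so some bag has ≥ 3 vertices and tw(G) ≥ 2. Therefore the treewidth is 2.

Treewidth 2.
One optimal decomposition is:
Bags: B1 = {1, 3, 6}  B2 = {2, 3, 6}  B3 = {2, 5, 6}  B4 = {3, 4, 6}  B5 = {1, 3, 9}  B6 = {2, 6, 7}  B7 = {1, 8, 9}
Tree: B1–B2, B2–B3, B2–B4, B1–B5, B2–B6, B5–B7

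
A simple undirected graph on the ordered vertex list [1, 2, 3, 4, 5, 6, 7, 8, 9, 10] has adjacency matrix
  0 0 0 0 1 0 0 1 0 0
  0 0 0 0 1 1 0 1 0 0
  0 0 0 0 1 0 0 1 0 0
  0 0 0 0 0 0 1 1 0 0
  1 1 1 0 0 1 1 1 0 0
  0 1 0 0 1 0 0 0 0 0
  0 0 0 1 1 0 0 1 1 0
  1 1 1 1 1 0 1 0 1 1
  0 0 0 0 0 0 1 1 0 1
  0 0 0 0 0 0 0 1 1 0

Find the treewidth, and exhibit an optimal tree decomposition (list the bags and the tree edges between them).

Every bag has size at most 3, so the width is 3 − 1 = 2 and tw(G) ≤ 2. On the other hand G contains the 3-clique {8, 9, 10}. A clique must lie in a single bag of any decomposition, so no decomposition can have width below 2. Hence tw(G) = 2 exactly.

Treewidth 2.
Bags: B1 = {5, 7, 8}  B2 = {1, 5, 8}  B3 = {3, 5, 8}  B4 = {7, 8, 9}  B5 = {2, 5, 8}  B6 = {2, 5, 6}  B7 = {4, 7, 8}  B8 = {8, 9, 10}
Tree: B1–B2, B2–B3, B1–B4, B2–B5, B5–B6, B4–B7, B4–B8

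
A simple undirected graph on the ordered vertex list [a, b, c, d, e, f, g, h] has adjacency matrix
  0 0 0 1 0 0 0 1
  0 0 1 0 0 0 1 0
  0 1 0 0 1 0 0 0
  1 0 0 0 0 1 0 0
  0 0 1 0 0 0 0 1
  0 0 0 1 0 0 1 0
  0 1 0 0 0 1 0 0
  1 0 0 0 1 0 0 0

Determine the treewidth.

A width-2 tree decomposition is:
Bags: B1 = {b, c, g}  B2 = {c, e, g}  B3 = {e, g, h}  B4 = {a, g, h}  B5 = {a, d, g}  B6 = {d, f, g}
Tree: B1–B2, B2–B3, B3–B4, B4–B5, B5–B6
Each bag holds 3 vertices, so the decomposition has width 2, which upper-bounds the treewidth. For the lower bound, G contains the cycle g–b–c–e–h–a–d–f–g, so G is not a forest; only forests have treewidth ≤ 1, hence tw(G) ≥ 2. Therefore the treewidth is 2.

2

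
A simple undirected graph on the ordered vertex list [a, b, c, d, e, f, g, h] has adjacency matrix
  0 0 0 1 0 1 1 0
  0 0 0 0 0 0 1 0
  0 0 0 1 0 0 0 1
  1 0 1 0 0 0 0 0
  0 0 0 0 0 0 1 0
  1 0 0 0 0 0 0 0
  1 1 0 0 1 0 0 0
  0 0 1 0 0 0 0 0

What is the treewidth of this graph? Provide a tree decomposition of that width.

Every bag has size at most 2, so the width is 2 − 1 = 1 and tw(G) ≤ 1. Since G has at least one edge (e.g. g–a), it is not an edgeless graph, so tw(G) ≥ 1. The upper and lower bounds meet at 1, so that is the treewidth.

Treewidth 1.
One such decomposition:
Bags: B1 = {a, g}  B2 = {a, f}  B3 = {e, g}  B4 = {a, d}  B5 = {b, g}  B6 = {c, d}  B7 = {c, h}
Tree: B1–B2, B1–B3, B1–B4, B3–B5, B4–B6, B6–B7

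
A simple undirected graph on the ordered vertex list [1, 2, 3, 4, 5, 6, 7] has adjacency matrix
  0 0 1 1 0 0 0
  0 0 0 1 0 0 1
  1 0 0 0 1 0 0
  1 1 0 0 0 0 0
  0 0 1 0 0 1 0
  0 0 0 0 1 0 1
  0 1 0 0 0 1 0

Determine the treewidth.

A width-2 tree decomposition is:
Bags: B1 = {2, 4, 7}  B2 = {4, 6, 7}  B3 = {4, 5, 6}  B4 = {3, 4, 5}  B5 = {1, 3, 4}
Tree: B1–B2, B2–B3, B3–B4, B4–B5
Every bag has size at most 3, so the width is 3 − 1 = 2 and tw(G) ≤ 2. Since 4–2–7–6–5–3–1–4 is a cycle in G, G is not acyclic. Forests are exactly the graphs of treewidth ≤ 1, so tw(G) ≥ 2. Combining the bounds, tw(G) = 2.

2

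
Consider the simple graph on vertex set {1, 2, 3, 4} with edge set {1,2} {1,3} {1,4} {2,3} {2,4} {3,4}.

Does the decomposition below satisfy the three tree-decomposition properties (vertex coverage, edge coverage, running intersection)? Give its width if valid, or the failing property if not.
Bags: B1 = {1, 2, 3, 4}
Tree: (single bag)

Vertex coverage: the bags together contain {1, 2, 3, 4}, the full vertex set. Edge coverage: each edge of G has both endpoints in at least one bag. Running intersection: for every vertex, the bags containing it form a connected subtree. All three properties hold, so this is a valid tree decomposition of width max|bag| − 1 = 3, and hence tw(G) ≤ 3.

Yes; width 3.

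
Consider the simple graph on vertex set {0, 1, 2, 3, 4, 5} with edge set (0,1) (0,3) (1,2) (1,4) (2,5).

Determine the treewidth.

A width-1 tree decomposition is:
Bags: B1 = {0, 1}  B2 = {1, 2}  B3 = {0, 3}  B4 = {2, 5}  B5 = {1, 4}
Tree: B1–B2, B1–B3, B2–B4, B1–B5
The largest bag has 2 vertices, giving width 1; this decomposition certifies tw(G) ≤ 1. G has an edge, so its treewidth is at least 1. Hence tw(G) = 1 exactly.

1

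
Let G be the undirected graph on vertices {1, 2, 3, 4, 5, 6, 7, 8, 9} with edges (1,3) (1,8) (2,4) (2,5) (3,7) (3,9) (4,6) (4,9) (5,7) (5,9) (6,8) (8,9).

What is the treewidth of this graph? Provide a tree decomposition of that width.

The largest bag has 4 vertices, giving width 3; this decomposition certifies tw(G) ≤ 3. For the lower bound: the 4 vertex sets {2,4,6}, {8}, {9}, {1,3,5,7} are disjoint, each induces a connected subgraph, and every pair is joined by at least one edge of G. Contracting each set to a single vertex therefore yields K_{4} as a minor, and since treewidth is minor-monotone, tw(G) ≥ tw(K_{4}) = 3. Combining the bounds, tw(G) = 3.

Treewidth 3.
One such decomposition:
Bags: B1 = {2, 4, 6, 8}  B2 = {2, 4, 8, 9}  B3 = {2, 5, 8, 9}  B4 = {1, 5, 8, 9}  B5 = {1, 3, 5, 9}  B6 = {1, 3, 5, 7}
Tree: B1–B2, B2–B3, B3–B4, B4–B5, B5–B6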